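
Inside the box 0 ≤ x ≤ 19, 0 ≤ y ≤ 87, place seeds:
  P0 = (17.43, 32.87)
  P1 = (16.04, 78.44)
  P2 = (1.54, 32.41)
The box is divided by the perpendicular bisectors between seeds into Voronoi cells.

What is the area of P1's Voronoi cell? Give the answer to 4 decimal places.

1. box [0,19]×[0,87]: [(0, 0) (19, 0) (19, 87) (0, 87)]
2. ⊥bis P1·P0 via (16.735,55.655): [(0, 55.1445) (19, 55.7241) (19, 87) (0, 87)]  |A|=599.748
3. ⊥bis P1·P2 via (8.79,55.425): [(0, 58.194) (8.8257, 55.4137) (19, 55.7241) (19, 87) (0, 87)]  |A|=586.2914
4. canonical 5-gon: [(0, 58.194) (8.8257, 55.4137) (19, 55.7241) (19, 87) (0, 87)]
5. shoelace: 586.2914

Area of P1's cell: 586.2914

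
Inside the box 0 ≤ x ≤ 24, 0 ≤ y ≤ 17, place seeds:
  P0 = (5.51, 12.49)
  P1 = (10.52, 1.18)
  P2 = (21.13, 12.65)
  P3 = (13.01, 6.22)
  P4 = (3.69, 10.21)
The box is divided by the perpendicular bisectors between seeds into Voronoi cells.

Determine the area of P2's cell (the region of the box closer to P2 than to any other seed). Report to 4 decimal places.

1. box [0,24]×[0,17]: [(0, 0) (24, 0) (24, 17) (0, 17)]
2. ⊥bis P2·P0 via (13.32,12.57): [(13.4488, 0) (24, 0) (24, 17) (13.2746, 17)]  |A|=180.8513
3. ⊥bis P2·P1 via (15.825,6.915): [(13.3545, 9.2003) (23.3005, 0) (24, 0) (24, 17) (13.2746, 17)]  |A|=135.532
4. ⊥bis P2·P3 via (17.07,9.435): [(13.3034, 14.1916) (24, 0.6836) (24, 17) (13.2746, 17)]  |A|=102.3258
5. ⊥bis P2·P4 via (12.41,11.43): [(13.3034, 14.1916) (24, 0.6836) (24, 17) (13.2746, 17)]  |A|=102.3258
6. canonical 4-gon: [(13.3034, 14.1916) (24, 0.6836) (24, 17) (13.2746, 17)]
7. shoelace: 102.3258

Area of P2's cell: 102.3258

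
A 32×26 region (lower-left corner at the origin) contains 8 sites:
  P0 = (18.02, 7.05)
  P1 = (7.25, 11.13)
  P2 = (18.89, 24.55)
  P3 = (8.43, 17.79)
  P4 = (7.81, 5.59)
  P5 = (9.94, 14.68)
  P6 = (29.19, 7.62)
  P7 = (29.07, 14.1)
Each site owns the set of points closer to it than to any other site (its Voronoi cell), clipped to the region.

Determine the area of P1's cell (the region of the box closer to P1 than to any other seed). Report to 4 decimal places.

1. box [0,32]×[0,26]: [(0, 0) (32, 0) (32, 26) (0, 26)]
2. ⊥bis P1·P0 via (12.635,9.09): [(0, 0) (9.1914, 0) (19.041, 26) (0, 26)]  |A|=367.0219
3. ⊥bis P1·P2 via (13.07,17.84): [(0, 0) (9.1914, 0) (15.2375, 15.96) (3.6622, 26) (0, 26)]  |A|=289.8197
4. ⊥bis P1·P3 via (7.84,14.46): [(0, 15.8491) (0, 0) (9.1914, 0) (14.2398, 13.3261)]  |A|=174.0865
5. ⊥bis P1·P4 via (7.53,8.36): [(0, 15.8491) (0, 7.5988) (12.5507, 8.8675) (14.2398, 13.3261)]  |A|=85.6485
6. ⊥bis P1·P5 via (8.595,12.905): [(6.147, 14.76) (0, 15.8491) (0, 7.5988) (12.5507, 8.8675) (12.8568, 9.6756)]  |A|=69.8857
7. ⊥bis P1·P6 via (18.22,9.375): [(6.147, 14.76) (0, 15.8491) (0, 7.5988) (12.5507, 8.8675) (12.8568, 9.6756)]  |A|=69.8857
8. ⊥bis P1·P7 via (18.16,12.615): [(6.147, 14.76) (0, 15.8491) (0, 7.5988) (12.5507, 8.8675) (12.8568, 9.6756)]  |A|=69.8857
9. canonical 5-gon: [(6.147, 14.76) (0, 15.8491) (0, 7.5988) (12.5507, 8.8675) (12.8568, 9.6756)]
10. shoelace: 69.8857

Area of P1's cell: 69.8857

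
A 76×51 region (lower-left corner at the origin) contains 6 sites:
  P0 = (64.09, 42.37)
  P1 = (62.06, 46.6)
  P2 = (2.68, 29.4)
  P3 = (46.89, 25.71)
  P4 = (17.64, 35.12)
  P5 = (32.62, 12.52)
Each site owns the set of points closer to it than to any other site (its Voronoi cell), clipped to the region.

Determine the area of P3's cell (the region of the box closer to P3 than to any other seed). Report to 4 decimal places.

Area of P3's cell: 1092.8246

1. box [0,76]×[0,51]: [(0, 0) (76, 0) (76, 51) (0, 51)]
2. ⊥bis P3·P0 via (55.49,34.04): [(0, 0) (76, 0) (76, 12.8652) (39.0625, 51) (0, 51)]  |A|=3171.6974
3. ⊥bis P3·P1 via (54.475,36.155): [(0, 0) (76, 0) (76, 12.8652) (50.9903, 38.6855) (34.0325, 51) (0, 51)]  |A|=3140.727
4. ⊥bis P3·P2 via (24.785,27.555): [(22.4851, 0) (76, 0) (76, 12.8652) (50.9903, 38.6855) (34.0325, 51) (26.7418, 51)]  |A|=1885.4395
5. ⊥bis P3·P4 via (32.265,30.415): [(22.4868, 0.0206) (22.4851, 0) (76, 0) (76, 12.8652) (50.9903, 38.6855) (37.968, 48.1421)]  |A|=1582.7904
6. ⊥bis P3·P5 via (39.755,19.115): [(31.5021, 28.0436) (57.4233, 0) (76, 0) (76, 12.8652) (50.9903, 38.6855) (37.968, 48.1421)]  |A|=1092.8246
7. canonical 6-gon: [(31.5021, 28.0436) (57.4233, 0) (76, 0) (76, 12.8652) (50.9903, 38.6855) (37.968, 48.1421)]
8. shoelace: 1092.8246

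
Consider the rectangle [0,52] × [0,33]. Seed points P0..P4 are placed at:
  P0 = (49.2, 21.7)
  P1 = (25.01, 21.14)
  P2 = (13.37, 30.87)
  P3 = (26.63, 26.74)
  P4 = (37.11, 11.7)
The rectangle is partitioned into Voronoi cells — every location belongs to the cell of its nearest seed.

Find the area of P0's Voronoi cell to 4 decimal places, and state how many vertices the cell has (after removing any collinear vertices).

1. box [0,52]×[0,33]: [(0, 0) (52, 0) (52, 33) (0, 33)]
2. ⊥bis P0·P1 via (37.105,21.42): [(37.6009, 0) (52, 0) (52, 33) (36.8369, 33)]  |A|=487.7764
3. ⊥bis P0·P2 via (31.285,26.285): [(37.6009, 0) (52, 0) (52, 33) (36.8369, 33)]  |A|=487.7764
4. ⊥bis P0·P3 via (37.915,24.22): [(37.1224, 20.6704) (37.6009, 0) (52, 0) (52, 33) (39.8756, 33)]  |A|=469.0434
5. ⊥bis P0·P4 via (43.155,16.7): [(37.7067, 23.287) (52, 6.0064) (52, 33) (39.8756, 33)]  |A|=251.7961
6. canonical 4-gon: [(37.7067, 23.287) (52, 6.0064) (52, 33) (39.8756, 33)]
7. shoelace: 251.7961

Area of P0's cell: 251.7961 (4 vertices)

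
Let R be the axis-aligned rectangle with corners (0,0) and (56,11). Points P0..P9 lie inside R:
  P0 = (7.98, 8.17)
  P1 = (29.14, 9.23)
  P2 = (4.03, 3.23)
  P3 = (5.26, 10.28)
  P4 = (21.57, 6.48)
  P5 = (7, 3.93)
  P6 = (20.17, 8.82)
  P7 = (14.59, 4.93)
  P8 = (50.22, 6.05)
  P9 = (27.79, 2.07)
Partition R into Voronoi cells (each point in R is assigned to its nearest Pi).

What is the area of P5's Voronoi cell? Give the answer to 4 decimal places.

Area of P5's cell: 31.9325

1. box [0,56]×[0,11]: [(0, 0) (56, 0) (56, 11) (0, 11)]
2. ⊥bis P5·P0 via (7.49,6.05): [(0, 7.7812) (0, 0) (33.6655, 0)]  |A|=130.9787
3. ⊥bis P5·P1 via (18.07,6.58): [(18.824, 3.4304) (0, 7.7812) (0, 0) (19.6452, 0)]  |A|=106.9313
4. ⊥bis P5·P2 via (5.515,3.58): [(18.824, 3.4304) (4.7855, 6.6751) (6.3588, 0) (19.6452, 0)]  |A|=67.0901
5. ⊥bis P5·P3 via (6.13,7.105): [(18.824, 3.4304) (4.7855, 6.6751) (6.3588, 0) (19.6452, 0)]  |A|=67.0901
6. ⊥bis P5·P4 via (14.285,5.205): [(14.4173, 4.4489) (4.7855, 6.6751) (6.3588, 0) (15.196, 0)]  |A|=50.0532
7. ⊥bis P5·P6 via (13.585,6.375): [(14.5218, 3.8519) (14.2892, 4.4785) (4.7855, 6.6751) (6.3588, 0) (15.196, 0)]  |A|=50.0165
8. ⊥bis P5·P7 via (10.795,4.43): [(10.6787, 5.313) (4.7855, 6.6751) (6.3588, 0) (11.3787, 0)]  |A|=31.9325
9. ⊥bis P5·P8 via (28.61,4.99): [(10.6787, 5.313) (4.7855, 6.6751) (6.3588, 0) (11.3787, 0)]  |A|=31.9325
10. ⊥bis P5·P9 via (17.395,3): [(10.6787, 5.313) (4.7855, 6.6751) (6.3588, 0) (11.3787, 0)]  |A|=31.9325
11. canonical 4-gon: [(10.6787, 5.313) (4.7855, 6.6751) (6.3588, 0) (11.3787, 0)]
12. shoelace: 31.9325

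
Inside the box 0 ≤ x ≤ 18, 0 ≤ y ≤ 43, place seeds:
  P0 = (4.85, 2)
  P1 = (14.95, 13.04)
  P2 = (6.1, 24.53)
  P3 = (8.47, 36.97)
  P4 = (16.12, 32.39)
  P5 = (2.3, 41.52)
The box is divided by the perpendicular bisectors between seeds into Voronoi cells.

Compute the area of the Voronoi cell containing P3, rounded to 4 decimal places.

1. box [0,18]×[0,43]: [(0, 0) (18, 0) (18, 43) (0, 43)]
2. ⊥bis P3·P0 via (6.66,19.485): [(0, 20.1744) (18, 18.3111) (18, 43) (0, 43)]  |A|=427.6301
3. ⊥bis P3·P1 via (11.71,25.005): [(0, 21.8341) (18, 26.7083) (18, 43) (0, 43)]  |A|=337.1191
4. ⊥bis P3·P2 via (7.285,30.75): [(0, 32.1379) (18, 28.7086) (18, 43) (0, 43)]  |A|=226.3812
5. ⊥bis P3·P4 via (12.295,34.68): [(0, 32.1379) (9.6701, 30.2956) (17.2761, 43) (0, 43)]  |A|=162.2601
6. ⊥bis P3·P5 via (5.385,39.245): [(0.1262, 32.1139) (9.6701, 30.2956) (17.2761, 43) (8.1541, 43)]  |A|=117.1914
7. canonical 4-gon: [(0.1262, 32.1139) (9.6701, 30.2956) (17.2761, 43) (8.1541, 43)]
8. shoelace: 117.1914

Area of P3's cell: 117.1914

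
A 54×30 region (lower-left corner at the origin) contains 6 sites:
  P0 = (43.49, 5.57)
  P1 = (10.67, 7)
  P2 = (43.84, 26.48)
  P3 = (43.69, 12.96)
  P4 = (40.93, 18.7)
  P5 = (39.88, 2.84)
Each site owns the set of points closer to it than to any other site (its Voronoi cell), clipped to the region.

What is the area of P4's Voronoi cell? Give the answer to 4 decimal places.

1. box [0,54]×[0,30]: [(0, 0) (54, 0) (54, 30) (0, 30)]
2. ⊥bis P4·P0 via (42.21,12.135): [(0, 3.9052) (54, 14.4337) (54, 30) (0, 30)]  |A|=1124.8494
3. ⊥bis P4·P1 via (25.8,12.85): [(27.2074, 9.2099) (54, 14.4337) (54, 30) (19.169, 30)]  |A|=570.6003
4. ⊥bis P4·P2 via (42.385,22.59): [(27.2074, 9.2099) (54, 14.4337) (54, 18.2456) (22.5741, 30) (19.169, 30)]  |A|=385.9034
5. ⊥bis P4·P3 via (42.31,15.83): [(27.2074, 9.2099) (29.4524, 9.6476) (50.2504, 19.648) (22.5741, 30) (19.169, 30)]  |A|=305.7848
6. ⊥bis P4·P5 via (40.405,10.77): [(26.2417, 11.7077) (32.8297, 11.2715) (50.2504, 19.648) (22.5741, 30) (19.169, 30)]  |A|=296.684
7. canonical 5-gon: [(26.2417, 11.7077) (32.8297, 11.2715) (50.2504, 19.648) (22.5741, 30) (19.169, 30)]
8. shoelace: 296.684

Area of P4's cell: 296.6840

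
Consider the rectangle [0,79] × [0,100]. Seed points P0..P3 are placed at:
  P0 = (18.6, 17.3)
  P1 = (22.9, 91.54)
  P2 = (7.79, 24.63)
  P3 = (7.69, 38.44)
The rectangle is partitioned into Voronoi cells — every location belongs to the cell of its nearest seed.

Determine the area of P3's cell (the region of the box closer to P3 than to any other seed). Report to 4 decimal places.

Area of P3's cell: 1346.4347

1. box [0,79]×[0,100]: [(0, 0) (79, 0) (79, 100) (0, 100)]
2. ⊥bis P3·P0 via (13.145,27.87): [(0, 21.0861) (79, 61.8567) (79, 100) (0, 100)]  |A|=4623.7614
3. ⊥bis P3·P1 via (15.295,64.99): [(0, 69.3711) (0, 21.0861) (60.1665, 52.137)]  |A|=1452.5695
4. ⊥bis P3·P2 via (7.74,31.535): [(0, 69.3711) (0, 31.479) (20.4245, 31.6269) (60.1665, 52.137)]  |A|=1346.4347
5. canonical 4-gon: [(0, 69.3711) (0, 31.479) (20.4245, 31.6269) (60.1665, 52.137)]
6. shoelace: 1346.4347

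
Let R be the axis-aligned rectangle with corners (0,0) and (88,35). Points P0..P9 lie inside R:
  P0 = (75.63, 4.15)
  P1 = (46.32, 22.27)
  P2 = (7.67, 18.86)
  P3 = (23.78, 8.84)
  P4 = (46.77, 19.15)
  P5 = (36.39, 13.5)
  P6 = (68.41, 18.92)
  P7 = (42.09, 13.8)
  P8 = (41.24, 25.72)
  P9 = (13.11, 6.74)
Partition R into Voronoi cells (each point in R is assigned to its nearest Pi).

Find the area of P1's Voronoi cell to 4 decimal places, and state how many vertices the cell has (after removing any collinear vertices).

1. box [0,88]×[0,35]: [(0, 0) (88, 0) (88, 35) (0, 35)]
2. ⊥bis P1·P0 via (60.975,13.21): [(0, 0) (52.8083, 0) (74.446, 35) (0, 35)]  |A|=2226.9506
3. ⊥bis P1·P2 via (26.995,20.565): [(28.8094, 0) (52.8083, 0) (74.446, 35) (25.7214, 35)]  |A|=1272.661
4. ⊥bis P1·P3 via (35.05,15.555): [(26.1138, 30.5529) (44.3181, 0) (52.8083, 0) (74.446, 35) (25.7214, 35)]  |A|=1035.7424
5. ⊥bis P1·P4 via (46.545,20.71): [(26.1138, 30.5529) (33.1312, 18.7753) (67.4782, 23.7292) (74.446, 35) (25.7214, 35)]  |A|=584.8629
6. ⊥bis P1·P5 via (41.355,17.885): [(39.7283, 19.7268) (67.4782, 23.7292) (74.446, 35) (26.2393, 35)]  |A|=510.5717
7. ⊥bis P1·P6 via (57.365,20.595): [(39.7283, 19.7268) (57.6248, 22.308) (59.5496, 35) (26.2393, 35)]  |A|=365.4627
8. ⊥bis P1·P7 via (44.205,18.035): [(38.869, 20.6999) (40.5733, 19.8487) (57.6248, 22.308) (59.5496, 35) (26.2393, 35)]  |A|=364.9993
9. ⊥bis P1·P8 via (43.78,23.995): [(41.0065, 19.9112) (57.6248, 22.308) (59.5496, 35) (51.2539, 35)]  |A|=165.7383
10. ⊥bis P1·P9 via (29.715,14.505): [(41.0065, 19.9112) (57.6248, 22.308) (59.5496, 35) (51.2539, 35)]  |A|=165.7383
11. canonical 4-gon: [(41.0065, 19.9112) (57.6248, 22.308) (59.5496, 35) (51.2539, 35)]
12. shoelace: 165.7383

Area of P1's cell: 165.7383 (4 vertices)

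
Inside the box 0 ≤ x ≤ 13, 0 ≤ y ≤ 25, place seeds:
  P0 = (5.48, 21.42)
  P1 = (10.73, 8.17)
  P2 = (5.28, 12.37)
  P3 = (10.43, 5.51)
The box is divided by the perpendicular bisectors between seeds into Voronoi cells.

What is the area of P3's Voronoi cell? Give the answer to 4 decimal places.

Area of P3's cell: 80.4828

1. box [0,13]×[0,25]: [(0, 0) (13, 0) (13, 25) (0, 25)]
2. ⊥bis P3·P0 via (7.955,13.465): [(0, 10.99) (0, 0) (13, 0) (13, 15.0346)]  |A|=169.1601
3. ⊥bis P3·P1 via (10.58,6.84): [(0, 8.0332) (0, 0) (13, 0) (13, 6.5671)]  |A|=94.902
4. ⊥bis P3·P2 via (7.855,8.94): [(5.779, 7.3815) (0, 3.043) (0, 0) (13, 0) (13, 6.5671)]  |A|=80.4828
5. canonical 5-gon: [(5.779, 7.3815) (0, 3.043) (0, 0) (13, 0) (13, 6.5671)]
6. shoelace: 80.4828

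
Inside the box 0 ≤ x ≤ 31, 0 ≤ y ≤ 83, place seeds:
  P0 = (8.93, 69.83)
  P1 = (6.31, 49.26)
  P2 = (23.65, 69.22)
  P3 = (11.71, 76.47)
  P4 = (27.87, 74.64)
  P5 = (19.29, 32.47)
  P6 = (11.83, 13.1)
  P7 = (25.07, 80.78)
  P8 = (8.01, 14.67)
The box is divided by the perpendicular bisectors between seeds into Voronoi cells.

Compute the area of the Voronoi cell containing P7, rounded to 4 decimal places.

Area of P7's cell: 76.0771

1. box [0,31]×[0,83]: [(0, 0) (31, 0) (31, 83) (0, 83)]
2. ⊥bis P7·P0 via (17,75.305): [(31, 54.6694) (31, 83) (11.7794, 83)]  |A|=272.2655
3. ⊥bis P7·P1 via (15.69,65.02): [(29.5907, 56.7466) (31, 55.9078) (31, 83) (11.7794, 83)]  |A|=271.3929
4. ⊥bis P7·P2 via (24.36,75): [(16.5566, 75.9585) (31, 74.1844) (31, 83) (11.7794, 83)]  |A|=131.3343
5. ⊥bis P7·P3 via (18.39,78.625): [(19.3614, 75.614) (31, 74.1844) (31, 83) (16.9786, 83)]  |A|=103.0819
6. ⊥bis P7·P4 via (26.47,77.71): [(19.3614, 75.614) (21.3407, 75.3709) (31, 79.7758) (31, 83) (16.9786, 83)]  |A|=76.0771
7. ⊥bis P7·P5 via (22.18,56.625): [(19.3614, 75.614) (21.3407, 75.3709) (31, 79.7758) (31, 83) (16.9786, 83)]  |A|=76.0771
8. ⊥bis P7·P6 via (18.45,46.94): [(19.3614, 75.614) (21.3407, 75.3709) (31, 79.7758) (31, 83) (16.9786, 83)]  |A|=76.0771
9. ⊥bis P7·P8 via (16.54,47.725): [(19.3614, 75.614) (21.3407, 75.3709) (31, 79.7758) (31, 83) (16.9786, 83)]  |A|=76.0771
10. canonical 5-gon: [(19.3614, 75.614) (21.3407, 75.3709) (31, 79.7758) (31, 83) (16.9786, 83)]
11. shoelace: 76.0771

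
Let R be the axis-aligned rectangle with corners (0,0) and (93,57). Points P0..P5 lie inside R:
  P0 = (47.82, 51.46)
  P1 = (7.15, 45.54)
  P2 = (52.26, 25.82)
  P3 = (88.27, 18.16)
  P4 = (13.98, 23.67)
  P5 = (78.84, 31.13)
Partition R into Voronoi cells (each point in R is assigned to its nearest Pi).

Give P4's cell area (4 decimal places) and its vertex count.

Area of P4's cell: 1207.1820 (5 vertices)

1. box [0,93]×[0,57]: [(0, 0) (93, 0) (93, 57) (0, 57)]
2. ⊥bis P4·P0 via (30.9,37.565): [(0, 0) (61.749, 0) (14.9396, 57) (0, 57)]  |A|=2185.6272
3. ⊥bis P4·P1 via (10.565,34.605): [(0, 31.3056) (0, 0) (61.749, 0) (28.6839, 40.2635)]  |A|=1692.1001
4. ⊥bis P4·P2 via (33.12,24.745): [(0, 31.3056) (0, 0) (34.5098, 0) (32.5101, 35.6044) (28.6839, 40.2635)]  |A|=1207.182
5. ⊥bis P4·P3 via (51.125,20.915): [(0, 31.3056) (0, 0) (34.5098, 0) (32.5101, 35.6044) (28.6839, 40.2635)]  |A|=1207.182
6. ⊥bis P4·P5 via (46.41,27.4): [(0, 31.3056) (0, 0) (34.5098, 0) (32.5101, 35.6044) (28.6839, 40.2635)]  |A|=1207.182
7. canonical 5-gon: [(0, 31.3056) (0, 0) (34.5098, 0) (32.5101, 35.6044) (28.6839, 40.2635)]
8. shoelace: 1207.182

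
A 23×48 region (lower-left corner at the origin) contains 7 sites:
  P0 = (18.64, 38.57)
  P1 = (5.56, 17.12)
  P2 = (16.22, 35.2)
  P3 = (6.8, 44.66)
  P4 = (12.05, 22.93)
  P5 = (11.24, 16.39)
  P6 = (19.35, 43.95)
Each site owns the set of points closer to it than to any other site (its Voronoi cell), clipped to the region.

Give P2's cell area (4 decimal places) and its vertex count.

1. box [0,23]×[0,48]: [(0, 0) (23, 0) (23, 48) (0, 48)]
2. ⊥bis P2·P0 via (17.43,36.885): [(0, 0) (23, 0) (23, 32.8852) (1.9517, 48) (0, 48)]  |A|=944.9291
3. ⊥bis P2·P1 via (10.89,26.16): [(0, 32.5808) (23, 19.0199) (23, 32.8852) (1.9517, 48) (0, 48)]  |A|=351.5213
4. ⊥bis P2·P3 via (11.51,39.93): [(2.5938, 31.0515) (23, 19.0199) (23, 32.8852) (12.2138, 40.6308)]  |A|=230.3875
5. ⊥bis P2·P4 via (14.135,29.065): [(4.0432, 32.4947) (23, 26.0522) (23, 32.8852) (12.2138, 40.6308)]  |A|=140.2876
6. ⊥bis P2·P5 via (13.73,25.795): [(4.0432, 32.4947) (23, 26.0522) (23, 32.8852) (12.2138, 40.6308)]  |A|=140.2876
7. ⊥bis P2·P6 via (17.785,39.575): [(4.0432, 32.4947) (23, 26.0522) (23, 32.8852) (12.2138, 40.6308)]  |A|=140.2876
8. canonical 4-gon: [(4.0432, 32.4947) (23, 26.0522) (23, 32.8852) (12.2138, 40.6308)]
9. shoelace: 140.2876

Area of P2's cell: 140.2876 (4 vertices)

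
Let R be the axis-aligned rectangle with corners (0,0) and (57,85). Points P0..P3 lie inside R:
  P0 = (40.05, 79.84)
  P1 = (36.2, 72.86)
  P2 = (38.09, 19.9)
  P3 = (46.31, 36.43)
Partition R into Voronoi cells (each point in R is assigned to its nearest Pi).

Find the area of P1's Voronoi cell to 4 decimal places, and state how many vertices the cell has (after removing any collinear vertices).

1. box [0,57]×[0,85]: [(0, 0) (57, 0) (57, 85) (0, 85)]
2. ⊥bis P1·P0 via (38.125,76.35): [(0, 0) (57, 0) (57, 65.939) (22.4427, 85) (0, 85)]  |A|=4515.6514
3. ⊥bis P1·P2 via (37.145,46.38): [(0, 45.0544) (57, 47.0886) (57, 65.939) (22.4427, 85) (0, 85)]  |A|=1889.5768
4. ⊥bis P1·P3 via (41.255,54.645): [(0, 45.0544) (7.6848, 45.3286) (57, 59.0145) (57, 65.939) (22.4427, 85) (0, 85)]  |A|=1595.5113
5. canonical 6-gon: [(0, 45.0544) (7.6848, 45.3286) (57, 59.0145) (57, 65.939) (22.4427, 85) (0, 85)]
6. shoelace: 1595.5113

Area of P1's cell: 1595.5113 (6 vertices)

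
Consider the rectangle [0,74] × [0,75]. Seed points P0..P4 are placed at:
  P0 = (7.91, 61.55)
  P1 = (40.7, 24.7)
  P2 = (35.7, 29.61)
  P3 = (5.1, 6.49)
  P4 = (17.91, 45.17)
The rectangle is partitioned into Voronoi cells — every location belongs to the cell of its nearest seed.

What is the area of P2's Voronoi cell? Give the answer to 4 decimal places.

1. box [0,74]×[0,75]: [(0, 0) (74, 0) (74, 75) (0, 75)]
2. ⊥bis P2·P0 via (21.805,45.58): [(0, 26.6081) (0, 0) (74, 0) (74, 75) (55.6184, 75)]  |A|=4204.261
3. ⊥bis P2·P1 via (38.2,27.155): [(0, 26.6081) (0, 0) (11.5338, 0) (74, 63.6112) (74, 75) (55.6184, 75)]  |A|=2217.4853
4. ⊥bis P2·P3 via (20.4,18.05): [(8.4071, 33.9229) (24.2522, 12.9515) (74, 63.6112) (74, 75) (55.6184, 75)]  |A|=1674.0363
5. ⊥bis P2·P4 via (26.805,37.39): [(15.5286, 24.4975) (24.2522, 12.9515) (74, 63.6112) (74, 75) (59.7005, 75)]  |A|=1202.1996
6. canonical 5-gon: [(15.5286, 24.4975) (24.2522, 12.9515) (74, 63.6112) (74, 75) (59.7005, 75)]
7. shoelace: 1202.1996

Area of P2's cell: 1202.1996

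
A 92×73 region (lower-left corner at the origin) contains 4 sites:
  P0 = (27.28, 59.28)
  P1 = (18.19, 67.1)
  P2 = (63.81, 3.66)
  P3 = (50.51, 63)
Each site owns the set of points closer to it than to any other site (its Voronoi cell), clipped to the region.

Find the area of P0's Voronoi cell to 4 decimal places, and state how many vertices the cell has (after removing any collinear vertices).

1. box [0,92]×[0,73]: [(0, 0) (92, 0) (92, 73) (0, 73)]
2. ⊥bis P0·P1 via (22.735,63.19): [(0, 36.7627) (0, 0) (92, 0) (92, 73) (31.1744, 73)]  |A|=6151.1625
3. ⊥bis P0·P2 via (45.545,31.47): [(0, 36.7627) (0, 1.557) (92, 61.9806) (92, 73) (31.1744, 73)]  |A|=3228.4298
4. ⊥bis P0·P3 via (38.895,61.14): [(0, 36.7627) (0, 1.557) (43.827, 30.3416) (36.9958, 73) (31.1744, 73)]  |A|=1789.8164
5. canonical 5-gon: [(0, 36.7627) (0, 1.557) (43.827, 30.3416) (36.9958, 73) (31.1744, 73)]
6. shoelace: 1789.8164

Area of P0's cell: 1789.8164 (5 vertices)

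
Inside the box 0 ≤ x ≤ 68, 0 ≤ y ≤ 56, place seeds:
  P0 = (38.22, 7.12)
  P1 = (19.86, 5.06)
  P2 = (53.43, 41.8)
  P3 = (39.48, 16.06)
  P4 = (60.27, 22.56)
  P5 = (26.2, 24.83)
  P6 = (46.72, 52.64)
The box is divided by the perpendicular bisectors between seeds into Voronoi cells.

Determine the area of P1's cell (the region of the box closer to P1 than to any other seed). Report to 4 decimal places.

1. box [0,68]×[0,56]: [(0, 0) (68, 0) (68, 56) (0, 56)]
2. ⊥bis P1·P0 via (29.04,6.09): [(0, 0) (29.7233, 0) (23.4401, 56) (0, 56)]  |A|=1488.5746
3. ⊥bis P1·P2 via (36.645,23.43): [(0, 0) (29.7233, 0) (26.0035, 33.1533) (0.9994, 56) (0, 56)]  |A|=1232.2277
4. ⊥bis P1·P3 via (29.67,10.56): [(0, 0) (29.7233, 0) (28.2554, 13.0832) (7.5493, 50.0152) (0.9994, 56) (0, 56)]  |A|=1066.0244
5. ⊥bis P1·P4 via (40.065,13.81): [(0, 0) (29.7233, 0) (28.2554, 13.0832) (7.5493, 50.0152) (0.9994, 56) (0, 56)]  |A|=1066.0244
6. ⊥bis P1·P5 via (23.03,14.945): [(0, 22.3304) (0, 0) (29.7233, 0) (28.2554, 13.0832) (28.1282, 13.3101)]  |A|=512.5325
7. ⊥bis P1·P6 via (33.29,28.85): [(0, 22.3304) (0, 0) (29.7233, 0) (28.2554, 13.0832) (28.1282, 13.3101)]  |A|=512.5325
8. canonical 5-gon: [(0, 22.3304) (0, 0) (29.7233, 0) (28.2554, 13.0832) (28.1282, 13.3101)]
9. shoelace: 512.5325

Area of P1's cell: 512.5325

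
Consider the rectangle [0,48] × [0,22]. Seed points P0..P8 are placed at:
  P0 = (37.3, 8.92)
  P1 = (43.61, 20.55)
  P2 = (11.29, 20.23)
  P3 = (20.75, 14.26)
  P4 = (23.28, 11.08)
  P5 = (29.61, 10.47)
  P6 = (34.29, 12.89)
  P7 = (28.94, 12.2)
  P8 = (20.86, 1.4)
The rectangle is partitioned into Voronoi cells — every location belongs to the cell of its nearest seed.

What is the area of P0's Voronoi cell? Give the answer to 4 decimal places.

1. box [0,48]×[0,22]: [(0, 0) (48, 0) (48, 22) (0, 22)]
2. ⊥bis P0·P1 via (40.455,14.735): [(0, 0) (48, 0) (48, 10.6414) (27.0648, 22) (0, 22)]  |A|=937.1026
3. ⊥bis P0·P2 via (24.295,14.575): [(17.9573, 0) (48, 0) (48, 10.6414) (27.4361, 21.7986)]  |A|=436.8584
4. ⊥bis P0·P3 via (29.025,11.59): [(25.2854, 0) (48, 0) (48, 10.6414) (31.5914, 19.544)]  |A|=309.2724
5. ⊥bis P0·P4 via (30.29,10): [(28.7493, 0) (48, 0) (48, 10.6414) (31.7474, 19.4594)]  |A|=273.7785
6. ⊥bis P0·P5 via (33.455,9.695): [(31.5009, 0) (48, 0) (48, 10.6414) (35.0608, 17.6617)]  |A|=214.5469
7. ⊥bis P0·P6 via (35.795,10.905): [(33.3208, 9.0291) (31.5009, 0) (48, 0) (48, 10.6414) (40.6832, 14.6112)]  |A|=187.6247
8. ⊥bis P0·P7 via (33.12,10.56): [(33.3208, 9.0291) (31.5009, 0) (48, 0) (48, 10.6414) (40.6832, 14.6112)]  |A|=187.6247
9. ⊥bis P0·P8 via (29.08,5.16): [(33.3208, 9.0291) (31.5009, 0) (48, 0) (48, 10.6414) (40.6832, 14.6112)]  |A|=187.6247
10. canonical 5-gon: [(33.3208, 9.0291) (31.5009, 0) (48, 0) (48, 10.6414) (40.6832, 14.6112)]
11. shoelace: 187.6247

Area of P0's cell: 187.6247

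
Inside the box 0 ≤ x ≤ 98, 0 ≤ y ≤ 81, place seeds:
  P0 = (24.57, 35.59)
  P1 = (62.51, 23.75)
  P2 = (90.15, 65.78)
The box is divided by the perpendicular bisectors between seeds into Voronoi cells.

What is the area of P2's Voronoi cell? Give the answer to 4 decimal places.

Area of P2's cell: 1706.0176

1. box [0,98]×[0,81]: [(0, 0) (98, 0) (98, 81) (0, 81)]
2. ⊥bis P2·P0 via (57.36,50.685): [(80.693, 0) (98, 0) (98, 81) (43.4044, 81)]  |A|=2912.055
3. ⊥bis P2·P1 via (76.33,44.765): [(53.0321, 60.0863) (98, 30.5143) (98, 81) (43.4044, 81)]  |A|=1706.0176
4. canonical 4-gon: [(53.0321, 60.0863) (98, 30.5143) (98, 81) (43.4044, 81)]
5. shoelace: 1706.0176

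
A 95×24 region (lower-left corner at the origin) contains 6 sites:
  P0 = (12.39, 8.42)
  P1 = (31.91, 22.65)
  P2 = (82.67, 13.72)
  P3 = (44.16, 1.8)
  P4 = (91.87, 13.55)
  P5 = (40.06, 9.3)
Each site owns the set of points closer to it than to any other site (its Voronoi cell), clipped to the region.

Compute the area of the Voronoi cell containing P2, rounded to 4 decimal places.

Area of P2's cell: 596.4260

1. box [0,95]×[0,24]: [(0, 0) (95, 0) (95, 24) (0, 24)]
2. ⊥bis P2·P0 via (47.53,11.07): [(48.3648, 0) (95, 0) (95, 24) (46.5549, 24)]  |A|=1140.9632
3. ⊥bis P2·P1 via (57.29,18.185): [(54.0908, 0) (95, 0) (95, 24) (58.313, 24)]  |A|=931.1544
4. ⊥bis P2·P3 via (63.415,7.76): [(65.817, 0) (95, 0) (95, 24) (58.3882, 24)]  |A|=789.5378
5. ⊥bis P2·P4 via (87.27,13.635): [(65.817, 0) (87.018, 0) (87.4615, 24) (58.3882, 24)]  |A|=603.2927
6. ⊥bis P2·P5 via (61.365,11.51): [(60.9168, 15.831) (65.817, 0) (87.018, 0) (87.4615, 24) (60.0694, 24)]  |A|=596.426
7. canonical 5-gon: [(60.9168, 15.831) (65.817, 0) (87.018, 0) (87.4615, 24) (60.0694, 24)]
8. shoelace: 596.426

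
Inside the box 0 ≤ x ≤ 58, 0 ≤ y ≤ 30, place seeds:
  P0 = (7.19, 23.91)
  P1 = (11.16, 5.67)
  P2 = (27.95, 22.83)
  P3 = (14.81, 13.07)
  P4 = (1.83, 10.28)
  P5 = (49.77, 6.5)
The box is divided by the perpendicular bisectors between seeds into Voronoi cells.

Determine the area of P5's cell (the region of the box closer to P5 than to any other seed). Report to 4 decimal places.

Area of P5's cell: 560.7531

1. box [0,58]×[0,30]: [(0, 0) (58, 0) (58, 30) (0, 30)]
2. ⊥bis P5·P0 via (28.48,15.205): [(22.263, 0) (58, 0) (58, 30) (34.5293, 30)]  |A|=888.1146
3. ⊥bis P5·P1 via (30.465,6.085): [(30.1796, 19.3617) (30.5958, 0) (58, 0) (58, 30) (34.5293, 30)]  |A|=807.446
4. ⊥bis P5·P2 via (38.86,14.665): [(30.5201, 3.5213) (30.5958, 0) (58, 0) (58, 30) (50.3367, 30)]  |A|=561.9054
5. ⊥bis P5·P3 via (32.29,9.785): [(31.3116, 4.5789) (30.581, 0.6909) (30.5958, 0) (58, 0) (58, 30) (50.3367, 30)]  |A|=560.7531
6. ⊥bis P5·P4 via (25.8,8.39): [(31.3116, 4.5789) (30.581, 0.6909) (30.5958, 0) (58, 0) (58, 30) (50.3367, 30)]  |A|=560.7531
7. canonical 6-gon: [(31.3116, 4.5789) (30.581, 0.6909) (30.5958, 0) (58, 0) (58, 30) (50.3367, 30)]
8. shoelace: 560.7531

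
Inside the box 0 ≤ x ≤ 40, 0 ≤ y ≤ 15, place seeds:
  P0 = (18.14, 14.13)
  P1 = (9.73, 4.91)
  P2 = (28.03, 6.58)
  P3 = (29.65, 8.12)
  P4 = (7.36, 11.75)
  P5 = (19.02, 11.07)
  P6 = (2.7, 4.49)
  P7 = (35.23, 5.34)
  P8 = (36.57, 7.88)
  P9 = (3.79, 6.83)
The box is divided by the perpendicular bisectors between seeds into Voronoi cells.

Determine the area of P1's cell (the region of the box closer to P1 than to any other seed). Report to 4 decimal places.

1. box [0,40]×[0,15]: [(0, 0) (40, 0) (40, 15) (0, 15)]
2. ⊥bis P1·P0 via (13.935,9.52): [(0, 0) (24.3719, 0) (7.9272, 15) (0, 15)]  |A|=242.2433
3. ⊥bis P1·P2 via (18.88,5.745): [(0, 0) (19.4043, 0) (18.9532, 4.9426) (7.9272, 15) (0, 15)]  |A|=229.9667
4. ⊥bis P1·P3 via (19.69,6.515): [(0, 0) (19.4043, 0) (18.9532, 4.9426) (7.9272, 15) (0, 15)]  |A|=229.9667
5. ⊥bis P1·P4 via (8.545,8.33): [(0, 5.3692) (0, 0) (19.4043, 0) (18.9532, 4.9426) (13.3967, 10.0111)]  |A|=145.6825
6. ⊥bis P1·P5 via (14.375,7.99): [(13.1025, 9.9091) (0, 5.3692) (0, 0) (19.4043, 0) (19.3614, 0.4699)]  |A|=132.583
7. ⊥bis P1·P6 via (6.215,4.7): [(13.1025, 9.9091) (6.0498, 7.4654) (6.4958, 0) (19.4043, 0) (19.3614, 0.4699)]  |A|=92.0947
8. ⊥bis P1·P7 via (22.48,5.125): [(13.1025, 9.9091) (6.0498, 7.4654) (6.4958, 0) (19.4043, 0) (19.3614, 0.4699)]  |A|=92.0947
9. ⊥bis P1·P8 via (23.15,6.395): [(13.1025, 9.9091) (6.0498, 7.4654) (6.4958, 0) (19.4043, 0) (19.3614, 0.4699)]  |A|=92.0947
10. ⊥bis P1·P9 via (6.76,5.87): [(13.1025, 9.9091) (7.4303, 7.9438) (6.241, 4.2644) (6.4958, 0) (19.4043, 0) (19.3614, 0.4699)]  |A|=89.8395
11. canonical 6-gon: [(13.1025, 9.9091) (7.4303, 7.9438) (6.241, 4.2644) (6.4958, 0) (19.4043, 0) (19.3614, 0.4699)]
12. shoelace: 89.8395

Area of P1's cell: 89.8395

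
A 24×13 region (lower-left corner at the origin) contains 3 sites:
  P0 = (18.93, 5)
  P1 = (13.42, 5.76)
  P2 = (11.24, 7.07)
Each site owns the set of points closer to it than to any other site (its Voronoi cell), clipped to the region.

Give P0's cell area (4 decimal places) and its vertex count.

Area of P0's cell: 99.7167 (4 vertices)

1. box [0,24]×[0,13]: [(0, 0) (24, 0) (24, 13) (0, 13)]
2. ⊥bis P0·P1 via (16.175,5.38): [(15.4329, 0) (24, 0) (24, 13) (17.226, 13)]  |A|=99.7167
3. ⊥bis P0·P2 via (15.085,6.035): [(15.4329, 0) (24, 0) (24, 13) (17.226, 13)]  |A|=99.7167
4. canonical 4-gon: [(15.4329, 0) (24, 0) (24, 13) (17.226, 13)]
5. shoelace: 99.7167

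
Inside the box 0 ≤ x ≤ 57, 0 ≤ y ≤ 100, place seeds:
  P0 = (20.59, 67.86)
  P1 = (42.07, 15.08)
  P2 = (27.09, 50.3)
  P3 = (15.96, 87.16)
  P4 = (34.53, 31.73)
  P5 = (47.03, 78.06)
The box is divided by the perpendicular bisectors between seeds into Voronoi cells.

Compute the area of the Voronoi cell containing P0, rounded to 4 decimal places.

Area of P0's cell: 704.2284

1. box [0,57]×[0,100]: [(0, 0) (57, 0) (57, 100) (0, 100)]
2. ⊥bis P0·P1 via (31.33,41.47): [(0, 28.7196) (57, 51.917) (57, 100) (0, 100)]  |A|=3401.8587
3. ⊥bis P0·P2 via (23.84,59.08): [(0, 50.2554) (57, 71.3545) (57, 100) (0, 100)]  |A|=2234.1182
4. ⊥bis P0·P3 via (18.275,77.51): [(0, 73.1259) (0, 50.2554) (57, 71.3545) (57, 86.8)]  |A|=1092.0058
5. ⊥bis P0·P4 via (27.56,49.795): [(0, 73.1259) (0, 50.2554) (57, 71.3545) (57, 86.8)]  |A|=1092.0058
6. ⊥bis P0·P5 via (33.81,72.96): [(30.8875, 80.5357) (0, 73.1259) (0, 50.2554) (37.2497, 64.0437)]  |A|=704.2284
7. canonical 4-gon: [(30.8875, 80.5357) (0, 73.1259) (0, 50.2554) (37.2497, 64.0437)]
8. shoelace: 704.2284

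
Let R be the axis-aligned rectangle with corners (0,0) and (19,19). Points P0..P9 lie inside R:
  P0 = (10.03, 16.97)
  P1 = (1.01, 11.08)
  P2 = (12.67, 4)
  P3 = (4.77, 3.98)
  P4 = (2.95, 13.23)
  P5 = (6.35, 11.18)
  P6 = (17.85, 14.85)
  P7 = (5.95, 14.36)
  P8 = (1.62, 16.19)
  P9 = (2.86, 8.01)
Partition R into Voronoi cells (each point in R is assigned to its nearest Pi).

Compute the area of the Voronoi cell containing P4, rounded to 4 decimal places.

1. box [0,19]×[0,19]: [(0, 0) (19, 0) (19, 19) (0, 19)]
2. ⊥bis P4·P0 via (6.49,15.1): [(0, 0) (14.4666, 0) (4.4298, 19) (0, 19)]  |A|=179.5156
3. ⊥bis P4·P1 via (1.98,12.155): [(0, 13.9416) (13.5702, 1.6969) (4.4298, 19) (0, 19)]  |A|=72.6466
4. ⊥bis P4·P2 via (7.81,8.615): [(0, 13.9416) (6.9301, 7.6884) (9.163, 10.0398) (4.4298, 19) (0, 19)]  |A|=58.1504
5. ⊥bis P4·P3 via (3.86,8.605): [(0, 13.9416) (5.5465, 8.9368) (8.7059, 9.5585) (9.163, 10.0398) (4.4298, 19) (0, 19)]  |A|=55.7482
6. ⊥bis P4·P5 via (4.65,12.205): [(0, 13.9416) (3.6897, 10.6123) (6.4459, 15.1835) (4.4298, 19) (0, 19)]  |A|=37.7774
7. ⊥bis P4·P6 via (10.4,14.04): [(0, 13.9416) (3.6897, 10.6123) (6.4459, 15.1835) (4.4298, 19) (0, 19)]  |A|=37.7774
8. ⊥bis P4·P7 via (4.45,13.795): [(0, 13.9416) (3.6897, 10.6123) (4.8955, 12.6122) (2.4895, 19) (0, 19)]  |A|=26.0296
9. ⊥bis P4·P8 via (2.285,14.71): [(0.1911, 13.7692) (3.6897, 10.6123) (4.8955, 12.6122) (3.8419, 15.4095)]  |A|=11.3721
10. ⊥bis P4·P9 via (2.905,10.62): [(0.1911, 13.7692) (3.6897, 10.6123) (4.8955, 12.6122) (3.8419, 15.4095)]  |A|=11.3721
11. canonical 4-gon: [(0.1911, 13.7692) (3.6897, 10.6123) (4.8955, 12.6122) (3.8419, 15.4095)]
12. shoelace: 11.3721

Area of P4's cell: 11.3721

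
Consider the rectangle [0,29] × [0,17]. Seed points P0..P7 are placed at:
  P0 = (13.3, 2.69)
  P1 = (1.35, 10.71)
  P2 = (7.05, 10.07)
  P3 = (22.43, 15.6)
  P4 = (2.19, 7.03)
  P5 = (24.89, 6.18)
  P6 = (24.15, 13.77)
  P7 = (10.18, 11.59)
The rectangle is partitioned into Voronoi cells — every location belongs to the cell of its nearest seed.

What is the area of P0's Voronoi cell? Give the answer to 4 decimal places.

Area of P0's cell: 89.3883

1. box [0,29]×[0,17]: [(0, 0) (29, 0) (29, 17) (0, 17)]
2. ⊥bis P0·P1 via (7.325,6.7): [(2.8284, 0) (29, 0) (29, 17) (14.2376, 17)]  |A|=347.9384
3. ⊥bis P0·P2 via (10.175,6.38): [(3.0746, 0.3668) (2.8284, 0) (29, 0) (29, 17) (22.7151, 17)]  |A|=277.4347
4. ⊥bis P0·P3 via (17.865,9.145): [(15.4536, 10.8504) (3.0746, 0.3668) (2.8284, 0) (29, 0) (29, 1.2703)]  |A|=151.5692
5. ⊥bis P0·P4 via (7.745,4.86): [(15.4536, 10.8504) (7.431, 4.0561) (5.8465, 0) (29, 0) (29, 1.2703)]  |A|=145.1035
6. ⊥bis P0·P5 via (19.095,4.435): [(17.6258, 9.3142) (15.4536, 10.8504) (7.431, 4.0561) (5.8465, 0) (20.4305, 0)]  |A|=97.9702
7. ⊥bis P0·P6 via (18.725,8.23): [(17.6291, 9.3032) (17.5972, 9.3344) (15.4536, 10.8504) (7.431, 4.0561) (5.8465, 0) (20.4305, 0)]  |A|=97.9701
8. ⊥bis P0·P7 via (11.74,7.14): [(17.656, 9.2139) (10.6009, 6.7407) (7.431, 4.0561) (5.8465, 0) (20.4305, 0)]  |A|=89.3883
9. canonical 5-gon: [(17.656, 9.2139) (10.6009, 6.7407) (7.431, 4.0561) (5.8465, 0) (20.4305, 0)]
10. shoelace: 89.3883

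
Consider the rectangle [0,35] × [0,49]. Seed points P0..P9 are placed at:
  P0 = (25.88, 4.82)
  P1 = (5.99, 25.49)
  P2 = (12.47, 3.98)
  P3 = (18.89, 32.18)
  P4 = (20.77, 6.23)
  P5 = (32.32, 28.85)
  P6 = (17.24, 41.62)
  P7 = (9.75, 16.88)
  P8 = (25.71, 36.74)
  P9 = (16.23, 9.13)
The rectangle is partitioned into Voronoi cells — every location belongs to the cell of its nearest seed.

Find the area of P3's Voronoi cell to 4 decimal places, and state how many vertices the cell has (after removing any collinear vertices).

Area of P3's cell: 169.6619 (6 vertices)

1. box [0,35]×[0,49]: [(0, 0) (35, 0) (35, 49) (0, 49)]
2. ⊥bis P3·P0 via (22.385,18.5): [(0, 12.781) (35, 21.7229) (35, 49) (0, 49)]  |A|=1111.1811
3. ⊥bis P3·P1 via (12.44,28.835): [(18.3362, 17.4656) (35, 21.7229) (35, 49) (1.9823, 49)]  |A|=747.8657
4. ⊥bis P3·P2 via (15.68,18.08): [(18.3305, 17.4766) (18.3563, 17.4707) (35, 21.7229) (35, 49) (1.9823, 49)]  |A|=747.8655
5. ⊥bis P3·P4 via (19.83,19.205): [(17.5209, 19.0377) (27.248, 19.7424) (35, 21.7229) (35, 49) (1.9823, 49)]  |A|=739.9324
6. ⊥bis P3·P5 via (25.605,30.515): [(17.5209, 19.0377) (22.855, 19.4242) (30.1884, 49) (1.9823, 49)]  |A|=500.0221
7. ⊥bis P3·P6 via (18.065,36.9): [(9.0726, 35.3282) (17.5209, 19.0377) (22.855, 19.4242) (27.6015, 38.5669)]  |A|=214.7405
8. ⊥bis P3·P7 via (14.32,24.53): [(9.0726, 35.3282) (14.8309, 24.2248) (22.8565, 19.4304) (27.6015, 38.5669)]  |A|=200.3577
9. ⊥bis P3·P8 via (22.3,34.46): [(20.3961, 37.3075) (9.0726, 35.3282) (14.8309, 24.2248) (22.8565, 19.4304) (25.4245, 29.787)]  |A|=170.0975
10. ⊥bis P3·P9 via (17.56,20.655): [(20.3961, 37.3075) (9.0726, 35.3282) (14.8309, 24.2248) (21.5839, 20.1906) (23.0044, 20.0267) (25.4245, 29.787)]  |A|=169.6619
11. canonical 6-gon: [(20.3961, 37.3075) (9.0726, 35.3282) (14.8309, 24.2248) (21.5839, 20.1906) (23.0044, 20.0267) (25.4245, 29.787)]
12. shoelace: 169.6619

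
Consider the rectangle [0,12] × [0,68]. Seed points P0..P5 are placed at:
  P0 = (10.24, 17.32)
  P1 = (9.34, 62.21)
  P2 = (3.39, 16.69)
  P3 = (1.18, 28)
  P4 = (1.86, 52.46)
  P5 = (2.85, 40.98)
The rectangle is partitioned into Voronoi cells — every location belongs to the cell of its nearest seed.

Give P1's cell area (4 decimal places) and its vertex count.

Area of P1's cell: 131.6625 (4 vertices)

1. box [0,12]×[0,68]: [(0, 0) (12, 0) (12, 68) (0, 68)]
2. ⊥bis P1·P0 via (9.79,39.765): [(0, 39.5687) (12, 39.8093) (12, 68) (0, 68)]  |A|=339.7318
3. ⊥bis P1·P2 via (6.365,39.45): [(0, 40.282) (4.7311, 39.6636) (12, 39.8093) (12, 68) (0, 68)]  |A|=338.0446
4. ⊥bis P1·P3 via (5.26,45.105): [(0, 46.3597) (12, 43.4973) (12, 68) (0, 68)]  |A|=276.8581
5. ⊥bis P1·P4 via (5.6,57.335): [(0, 61.6312) (12, 52.4251) (12, 68) (0, 68)]  |A|=131.6625
6. ⊥bis P1·P5 via (6.095,51.595): [(0, 61.6312) (12, 52.4251) (12, 68) (0, 68)]  |A|=131.6625
7. canonical 4-gon: [(0, 61.6312) (12, 52.4251) (12, 68) (0, 68)]
8. shoelace: 131.6625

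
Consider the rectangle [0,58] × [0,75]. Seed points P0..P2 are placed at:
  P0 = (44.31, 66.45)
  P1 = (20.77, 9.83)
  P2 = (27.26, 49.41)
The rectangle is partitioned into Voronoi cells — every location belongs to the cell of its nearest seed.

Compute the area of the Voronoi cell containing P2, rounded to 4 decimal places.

Area of P2's cell: 1907.7342

1. box [0,58]×[0,75]: [(0, 0) (58, 0) (58, 75) (0, 75)]
2. ⊥bis P2·P0 via (35.785,57.93): [(0, 0) (58, 0) (58, 35.702) (18.725, 75) (0, 75)]  |A|=3578.285
3. ⊥bis P2·P1 via (24.015,29.62): [(0, 33.5578) (58, 24.0474) (58, 35.702) (18.725, 75) (0, 75)]  |A|=1907.7342
4. canonical 5-gon: [(0, 33.5578) (58, 24.0474) (58, 35.702) (18.725, 75) (0, 75)]
5. shoelace: 1907.7342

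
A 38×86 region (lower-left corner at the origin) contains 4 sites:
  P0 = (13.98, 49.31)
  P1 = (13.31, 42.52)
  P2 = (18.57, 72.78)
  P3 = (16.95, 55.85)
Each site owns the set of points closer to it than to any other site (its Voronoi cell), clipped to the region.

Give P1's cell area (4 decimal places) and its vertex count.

Area of P1's cell: 1723.7531 (5 vertices)

1. box [0,38]×[0,86]: [(0, 0) (38, 0) (38, 86) (0, 86)]
2. ⊥bis P1·P0 via (13.645,45.915): [(0, 47.2614) (0, 0) (38, 0) (38, 43.5118)]  |A|=1724.6907
3. ⊥bis P1·P2 via (15.94,57.65): [(0, 47.2614) (0, 0) (38, 0) (38, 43.5118)]  |A|=1724.6907
4. ⊥bis P1·P3 via (15.13,49.185): [(34.7209, 43.8353) (0, 47.2614) (0, 0) (38, 0) (38, 42.9399)]  |A|=1723.7531
5. canonical 5-gon: [(34.7209, 43.8353) (0, 47.2614) (0, 0) (38, 0) (38, 42.9399)]
6. shoelace: 1723.7531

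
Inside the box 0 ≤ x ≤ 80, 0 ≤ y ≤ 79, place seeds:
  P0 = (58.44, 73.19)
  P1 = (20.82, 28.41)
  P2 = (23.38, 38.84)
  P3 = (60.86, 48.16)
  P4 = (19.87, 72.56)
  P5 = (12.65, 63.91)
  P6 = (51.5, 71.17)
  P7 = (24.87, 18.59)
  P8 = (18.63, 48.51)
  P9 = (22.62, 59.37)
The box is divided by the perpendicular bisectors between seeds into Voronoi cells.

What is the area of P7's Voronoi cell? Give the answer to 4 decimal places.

1. box [0,80]×[0,79]: [(0, 0) (80, 0) (80, 79) (0, 79)]
2. ⊥bis P7·P0 via (41.655,45.89): [(0, 71.501) (0, 0) (80, 0) (80, 22.3141)]  |A|=3752.6042
3. ⊥bis P7·P1 via (22.845,23.5): [(55.899, 37.1323) (0, 14.0782) (0, 0) (80, 0) (80, 22.3141)]  |A|=2147.6652
4. ⊥bis P7·P2 via (24.125,28.715): [(64.7299, 31.7027) (37.9576, 29.7328) (0, 14.0782) (0, 0) (80, 0) (80, 22.3141)]  |A|=2066.2865
5. ⊥bis P7·P3 via (42.865,33.375): [(45.4071, 30.2809) (37.9576, 29.7328) (0, 14.0782) (0, 0) (70.2865, 0)]  |A|=1431.7018
6. ⊥bis P7·P4 via (22.37,45.575): [(45.4071, 30.2809) (37.9576, 29.7328) (0, 14.0782) (0, 0) (70.2865, 0)]  |A|=1431.7018
7. ⊥bis P7·P5 via (18.76,41.25): [(45.4071, 30.2809) (37.9576, 29.7328) (0, 14.0782) (0, 0) (70.2865, 0)]  |A|=1431.7018
8. ⊥bis P7·P6 via (38.185,44.88): [(45.4071, 30.2809) (37.9576, 29.7328) (0, 14.0782) (0, 0) (70.2865, 0)]  |A|=1431.7018
9. ⊥bis P7·P8 via (21.75,33.55): [(45.4071, 30.2809) (37.9576, 29.7328) (0, 14.0782) (0, 0) (70.2865, 0)]  |A|=1431.7018
10. ⊥bis P7·P9 via (23.745,38.98): [(45.4071, 30.2809) (37.9576, 29.7328) (0, 14.0782) (0, 0) (70.2865, 0)]  |A|=1431.7018
11. canonical 5-gon: [(45.4071, 30.2809) (37.9576, 29.7328) (0, 14.0782) (0, 0) (70.2865, 0)]
12. shoelace: 1431.7018

Area of P7's cell: 1431.7018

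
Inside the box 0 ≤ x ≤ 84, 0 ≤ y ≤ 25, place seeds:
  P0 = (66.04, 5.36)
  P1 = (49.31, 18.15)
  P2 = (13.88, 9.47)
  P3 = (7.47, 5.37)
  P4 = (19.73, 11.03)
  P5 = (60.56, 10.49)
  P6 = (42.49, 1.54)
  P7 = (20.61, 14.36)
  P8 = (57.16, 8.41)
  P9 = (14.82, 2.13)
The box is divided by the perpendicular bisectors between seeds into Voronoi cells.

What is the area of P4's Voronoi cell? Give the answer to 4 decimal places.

1. box [0,84]×[0,25]: [(0, 0) (84, 0) (84, 25) (0, 25)]
2. ⊥bis P4·P0 via (42.885,8.195): [(0, 0) (41.8816, 0) (44.9425, 25) (0, 25)]  |A|=1085.3021
3. ⊥bis P4·P1 via (34.52,14.59): [(0, 0) (38.0319, 0) (32.0143, 25) (0, 25)]  |A|=875.5767
4. ⊥bis P4·P2 via (16.805,10.25): [(19.5383, 0) (38.0319, 0) (32.0143, 25) (12.8717, 25)]  |A|=470.4517
5. ⊥bis P4·P3 via (13.6,8.2): [(19.5383, 0) (38.0319, 0) (32.0143, 25) (12.8717, 25)]  |A|=470.4517
6. ⊥bis P4·P5 via (40.145,10.76): [(19.5383, 0) (38.0319, 0) (32.0143, 25) (12.8717, 25)]  |A|=470.4517
7. ⊥bis P4·P6 via (31.11,6.285): [(19.5383, 0) (28.4894, 0) (34.5393, 14.5096) (32.0143, 25) (12.8717, 25)]  |A|=401.223
8. ⊥bis P4·P7 via (20.17,12.695): [(15.8485, 13.837) (19.5383, 0) (28.4894, 0) (32.4316, 9.4547)]  |A|=148.9606
9. ⊥bis P4·P8 via (38.445,9.72): [(15.8485, 13.837) (19.5383, 0) (28.4894, 0) (32.4316, 9.4547)]  |A|=148.9606
10. ⊥bis P4·P9 via (17.275,6.58): [(15.8485, 13.837) (17.8714, 6.251) (28.6227, 0.3196) (32.4316, 9.4547)]  |A|=118.8706
11. canonical 4-gon: [(15.8485, 13.837) (17.8714, 6.251) (28.6227, 0.3196) (32.4316, 9.4547)]
12. shoelace: 118.8706

Area of P4's cell: 118.8706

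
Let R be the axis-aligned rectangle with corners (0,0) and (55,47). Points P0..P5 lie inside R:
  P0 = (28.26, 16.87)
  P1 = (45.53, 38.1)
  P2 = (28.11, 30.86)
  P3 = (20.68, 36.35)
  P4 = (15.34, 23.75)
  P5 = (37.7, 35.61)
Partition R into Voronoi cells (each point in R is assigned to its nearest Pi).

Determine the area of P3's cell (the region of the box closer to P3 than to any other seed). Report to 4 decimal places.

Area of P3's cell: 393.2916

1. box [0,55]×[0,47]: [(0, 0) (55, 0) (55, 47) (0, 47)]
2. ⊥bis P3·P0 via (24.47,26.61): [(0, 17.0883) (55, 38.4897) (55, 47) (0, 47)]  |A|=1056.6036
3. ⊥bis P3·P1 via (33.105,37.225): [(0, 17.0883) (33.6023, 30.1635) (32.4166, 47) (0, 47)]  |A|=775.4414
4. ⊥bis P3·P2 via (24.395,33.605): [(0, 17.0883) (17.1104, 23.7463) (32.5799, 44.6821) (32.4166, 47) (0, 47)]  |A|=652.4413
5. ⊥bis P3·P4 via (18.01,30.05): [(0, 37.6828) (20.872, 28.8371) (32.5799, 44.6821) (32.4166, 47) (0, 47)]  |A|=406.4865
6. ⊥bis P3·P5 via (29.19,35.98): [(0, 37.6828) (20.872, 28.8371) (29.3801, 40.3516) (29.6691, 47) (0, 47)]  |A|=393.2916
7. canonical 5-gon: [(0, 37.6828) (20.872, 28.8371) (29.3801, 40.3516) (29.6691, 47) (0, 47)]
8. shoelace: 393.2916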